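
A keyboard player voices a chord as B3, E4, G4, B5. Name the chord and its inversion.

E minor, second inversion

The pitch classes B, E, G arrange in thirds as E–G–B: an E minor triad.
B is the fifth of E minor; fifth in the bass means second inversion (figured bass 6/4).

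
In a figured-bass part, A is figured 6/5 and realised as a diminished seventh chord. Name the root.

The figures 6/5 mean the third of the chord is in the bass. If A is the third of a diminished seventh chord, the root is F# (chord tones F#–A–C–Eb).

F#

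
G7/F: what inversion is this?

G7/F means G dominant seventh with F in the bass. F is the seventh of G dominant seventh (G–B–D–F), so this is third inversion.

third inversion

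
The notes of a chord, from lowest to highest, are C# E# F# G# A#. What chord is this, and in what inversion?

F# major ninth, second inversion

Reducing to letter names: C#, E#, F#, G#, A#. These stack in thirds as F#–A#–C#–E#–G# — an F# major ninth chord.
With the fifth (C#) in the bass, the chord is in second inversion.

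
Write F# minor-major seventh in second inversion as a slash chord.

Second inversion of F# minor-major seventh has the fifth (C#) in the bass. As a slash chord: F#m(maj7)/C#.

F#m(maj7)/C#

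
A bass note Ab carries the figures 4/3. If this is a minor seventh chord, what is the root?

The figures 4/3 mean the fifth of the chord is in the bass. If Ab is the fifth of a minor seventh chord, the root is Db (chord tones Db–Fb–Ab–Cb).

Db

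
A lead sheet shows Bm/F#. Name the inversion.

second inversion

Bm/F# means B minor with F# in the bass. F# is the fifth of B minor (B–D–F#), so this is second inversion.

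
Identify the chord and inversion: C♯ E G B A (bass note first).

The distinct note names are C#, E, G, B, A. Stacked in thirds they read A–C#–E–G–B, which is a dominant ninth chord on A.
C# is the third of A dominant ninth; third in the bass means first inversion.

A dominant ninth, first inversion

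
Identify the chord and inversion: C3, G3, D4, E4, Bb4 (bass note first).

C dominant ninth, root position

The distinct note names are C, G, D, E, Bb. Stacked in thirds they read C–E–G–Bb–D, which is a dominant ninth chord on C.
With the root (C) in the bass, the chord is in root position.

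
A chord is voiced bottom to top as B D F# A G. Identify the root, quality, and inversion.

G major ninth, first inversion

Reducing to letter names: B, D, F#, A, G. These stack in thirds as G–B–D–F#–A — a G major ninth chord.
With the third (B) in the bass, the chord is in first inversion.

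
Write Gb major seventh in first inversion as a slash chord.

Gbmaj7/Bb

First inversion of Gb major seventh has the third (Bb) in the bass. As a slash chord: Gbmaj7/Bb.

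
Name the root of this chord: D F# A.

D

The distinct letter names are D, F#, A. Arranged as a stack of thirds they read D–F#–A, so D is the root (a D major triad).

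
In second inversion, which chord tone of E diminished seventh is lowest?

Bb

The fifth of E diminished seventh (E–G–Bb–Db) is Bb; that is the bass in second inversion.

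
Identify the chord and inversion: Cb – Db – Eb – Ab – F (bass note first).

The distinct note names are Cb, Db, Eb, Ab, F. Stacked in thirds they read Db–F–Ab–Cb–Eb, which is a dominant ninth chord on Db.
With the seventh (Cb) in the bass, the chord is in third inversion.

Db dominant ninth, third inversion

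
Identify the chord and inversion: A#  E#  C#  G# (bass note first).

A# minor seventh, root position

The distinct note names are A#, E#, C#, G#. Stacked in thirds they read A#–C#–E#–G#, which is a minor seventh chord on A#.
With the root (A#) in the bass, the chord is in root position (figured bass 7).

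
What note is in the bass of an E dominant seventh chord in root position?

In root position the root is lowest. For E dominant seventh (E–G#–B–D) that is E.

E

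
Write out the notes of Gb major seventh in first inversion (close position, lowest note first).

The chord tones are Gb–Bb–Db–F. With the third (Bb) lowest for first inversion: Bb, Db, F, Gb.

Bb, Db, F, Gb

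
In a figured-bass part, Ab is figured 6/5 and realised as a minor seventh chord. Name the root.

F

The figures 6/5 mean the third of the chord is in the bass. If Ab is the third of a minor seventh chord, the root is F (chord tones F–Ab–C–Eb).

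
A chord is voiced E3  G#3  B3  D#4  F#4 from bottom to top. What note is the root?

E

E, G#, B, D#, F# are the tones of an E major ninth chord (E–G#–B–D#–F#), making E the root.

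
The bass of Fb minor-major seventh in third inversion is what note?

Eb

The seventh of Fb minor-major seventh (Fb–Abb–Cb–Eb) is Eb; that is the bass in third inversion.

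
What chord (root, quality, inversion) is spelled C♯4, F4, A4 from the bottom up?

F augmented, second inversion

The distinct note names are C#, F, A. Stacked in thirds they read F–A–C#, which is an augmented triad on F.
C# is the fifth of F augmented; fifth in the bass means second inversion (figured bass 6/4).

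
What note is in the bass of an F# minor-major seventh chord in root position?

F#

The root of F# minor-major seventh (F#–A–C#–E#) is F#; that is the bass in root position.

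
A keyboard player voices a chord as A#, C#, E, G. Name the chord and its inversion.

A# diminished seventh, root position

The pitch classes A#, C#, E, G arrange in thirds as A#–C#–E–G: an A# diminished seventh chord.
A# is the root of A# diminished seventh; root in the bass means root position (figured bass 7).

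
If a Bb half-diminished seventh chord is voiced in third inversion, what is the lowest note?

In third inversion the seventh is lowest. For Bb half-diminished seventh (Bb–Db–Fb–Ab) that is Ab.

Ab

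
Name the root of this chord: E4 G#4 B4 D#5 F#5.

E

The distinct letter names are E, G#, B, D#, F#. Arranged as a stack of thirds they read E–G#–B–D#–F#, so E is the root (an E major ninth chord).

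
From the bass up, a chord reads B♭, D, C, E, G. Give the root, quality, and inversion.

The distinct note names are Bb, D, C, E, G. Stacked in thirds they read C–E–G–Bb–D, which is a dominant ninth chord on C.
The lowest note is Bb, the seventh of the chord, so this is third inversion.

C dominant ninth, third inversion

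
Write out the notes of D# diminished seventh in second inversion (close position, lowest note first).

D# diminished seventh is D#–F#–A–C. Second inversion puts the fifth (A) in the bass, with the remaining tones above: A, C, D#, F#.

A, C, D#, F#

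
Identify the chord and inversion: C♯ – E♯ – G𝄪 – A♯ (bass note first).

Reducing to letter names: C#, E#, G##, A#. These stack in thirds as A#–C#–E#–G## — an A# minor-major seventh chord.
C# is the third of A# minor-major seventh; third in the bass means first inversion (figured bass 6/5).

A# minor-major seventh, first inversion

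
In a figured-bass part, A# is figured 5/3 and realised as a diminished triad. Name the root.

The figures 5/3 mean the root of the chord is in the bass. If A# is the root of a diminished triad, the root is A# (chord tones A#–C#–E).

A#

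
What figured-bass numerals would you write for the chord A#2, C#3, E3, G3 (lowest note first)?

7

The notes A#, C#, E, G stack in thirds as A#–C#–E–G — an A# diminished seventh chord. The bass A# is the root, so this is root position: figured 7.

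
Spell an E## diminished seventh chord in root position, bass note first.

Spelling E## diminished seventh: E##–G##–B#–D#. In root position the root is bass, giving E##, G##, B#, D# from the bottom.

E##, G##, B#, D#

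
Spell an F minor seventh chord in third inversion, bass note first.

Eb, F, Ab, C

Spelling F minor seventh: F–Ab–C–Eb. In third inversion the seventh is bass, giving Eb, F, Ab, C from the bottom.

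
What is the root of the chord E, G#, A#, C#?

The distinct letter names are E, G#, A#, C#. Arranged as a stack of thirds they read A#–C#–E–G#, so A# is the root (an A# half-diminished seventh chord).

A#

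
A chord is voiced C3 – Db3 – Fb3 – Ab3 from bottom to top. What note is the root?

Db

Reordering C, Db, Fb, Ab into stacked thirds gives Db–Fb–Ab–C; the bottom of that stack, Db, is the root.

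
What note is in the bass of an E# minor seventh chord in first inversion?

The third of E# minor seventh (E#–G#–B#–D#) is G#; that is the bass in first inversion.

G#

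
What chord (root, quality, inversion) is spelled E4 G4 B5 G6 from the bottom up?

The distinct note names are E, G, B. Stacked in thirds they read E–G–B, which is a minor triad on E.
With the root (E) in the bass, the chord is in root position (figured bass 5/3).

E minor, root position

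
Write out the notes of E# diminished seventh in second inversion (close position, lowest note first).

The chord tones are E#–G#–B–D. With the fifth (B) lowest for second inversion: B, D, E#, G#.

B, D, E#, G#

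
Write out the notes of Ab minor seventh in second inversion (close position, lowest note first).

Eb, Gb, Ab, Cb

The chord tones are Ab–Cb–Eb–Gb. With the fifth (Eb) lowest for second inversion: Eb, Gb, Ab, Cb.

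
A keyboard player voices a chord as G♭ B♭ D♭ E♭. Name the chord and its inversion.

The pitch classes Gb, Bb, Db, Eb arrange in thirds as Eb–Gb–Bb–Db: an Eb minor seventh chord.
Gb is the third of Eb minor seventh; third in the bass means first inversion (figured bass 6/5).

Eb minor seventh, first inversion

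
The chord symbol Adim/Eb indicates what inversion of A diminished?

Adim/Eb means A diminished with Eb in the bass. Eb is the fifth of A diminished (A–C–Eb), so this is second inversion.

second inversion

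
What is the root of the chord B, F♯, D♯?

The distinct letter names are B, F#, D#. Arranged as a stack of thirds they read B–D#–F#, so B is the root (a B major triad).

B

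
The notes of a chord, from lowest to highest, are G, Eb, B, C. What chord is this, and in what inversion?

The distinct note names are G, Eb, B, C. Stacked in thirds they read C–Eb–G–B, which is a minor-major seventh chord on C.
With the fifth (G) in the bass, the chord is in second inversion (figured bass 4/3).

C minor-major seventh, second inversion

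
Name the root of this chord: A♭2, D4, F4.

Reordering Ab, D, F into stacked thirds gives D–F–Ab; the bottom of that stack, D, is the root.

D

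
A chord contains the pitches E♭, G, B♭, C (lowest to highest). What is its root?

C

Eb, G, Bb, C are the tones of a C minor seventh chord (C–Eb–G–Bb), making C the root.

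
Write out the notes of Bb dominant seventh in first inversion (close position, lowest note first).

Spelling Bb dominant seventh: Bb–D–F–Ab. In first inversion the third is bass, giving D, F, Ab, Bb from the bottom.

D, F, Ab, Bb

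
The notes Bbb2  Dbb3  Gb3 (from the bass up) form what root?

Reordering Bbb, Dbb, Gb into stacked thirds gives Gb–Bbb–Dbb; the bottom of that stack, Gb, is the root.

Gb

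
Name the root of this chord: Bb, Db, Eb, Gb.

Eb

The distinct letter names are Bb, Db, Eb, Gb. Arranged as a stack of thirds they read Eb–Gb–Bb–Db, so Eb is the root (an Eb minor seventh chord).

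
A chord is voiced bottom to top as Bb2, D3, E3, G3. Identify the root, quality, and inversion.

The distinct note names are Bb, D, E, G. Stacked in thirds they read E–G–Bb–D, which is a half-diminished seventh chord on E.
The lowest note is Bb, the fifth of the chord, so this is second inversion (figured bass 4/3).

E half-diminished seventh, second inversion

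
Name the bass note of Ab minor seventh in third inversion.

Gb

In third inversion the seventh is lowest. For Ab minor seventh (Ab–Cb–Eb–Gb) that is Gb.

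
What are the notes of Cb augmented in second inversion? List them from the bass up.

G, Cb, Eb

Cb augmented is Cb–Eb–G. Second inversion puts the fifth (G) in the bass, with the remaining tones above: G, Cb, Eb.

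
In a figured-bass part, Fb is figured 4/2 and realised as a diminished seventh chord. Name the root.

The figures 4/2 mean the seventh of the chord is in the bass. If Fb is the seventh of a diminished seventh chord, the root is G (chord tones G–Bb–Db–Fb).

G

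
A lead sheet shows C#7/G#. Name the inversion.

C#7/G# means C# dominant seventh with G# in the bass. G# is the fifth of C# dominant seventh (C#–E#–G#–B), so this is second inversion.

second inversion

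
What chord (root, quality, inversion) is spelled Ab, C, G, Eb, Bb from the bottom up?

Ab major ninth, root position

The distinct note names are Ab, C, G, Eb, Bb. Stacked in thirds they read Ab–C–Eb–G–Bb, which is a major ninth chord on Ab.
With the root (Ab) in the bass, the chord is in root position.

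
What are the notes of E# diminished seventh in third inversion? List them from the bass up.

D, E#, G#, B

Spelling E# diminished seventh: E#–G#–B–D. In third inversion the seventh is bass, giving D, E#, G#, B from the bottom.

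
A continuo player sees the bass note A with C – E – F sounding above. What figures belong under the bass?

6/5

The notes A, C, E, F stack in thirds as F–A–C–E — an F major seventh chord. The bass A is the third, so this is first inversion: figured 6/5.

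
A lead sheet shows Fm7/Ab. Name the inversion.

Fm7/Ab means F minor seventh with Ab in the bass. Ab is the third of F minor seventh (F–Ab–C–Eb), so this is first inversion.

first inversion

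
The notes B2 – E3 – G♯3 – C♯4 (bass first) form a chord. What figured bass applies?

The notes B, E, G#, C# stack in thirds as C#–E–G#–B — a C# minor seventh chord. The bass B is the seventh, so this is third inversion: figured 4/2.

4/2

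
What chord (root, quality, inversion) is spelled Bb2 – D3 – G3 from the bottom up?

The distinct note names are Bb, D, G. Stacked in thirds they read G–Bb–D, which is a minor triad on G.
Bb is the third of G minor; third in the bass means first inversion (figured bass 6).

G minor, first inversion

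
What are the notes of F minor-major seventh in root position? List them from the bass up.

F, Ab, C, E

The chord tones are F–Ab–C–E. With the root (F) lowest for root position: F, Ab, C, E.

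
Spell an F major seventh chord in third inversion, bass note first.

E, F, A, C

Spelling F major seventh: F–A–C–E. In third inversion the seventh is bass, giving E, F, A, C from the bottom.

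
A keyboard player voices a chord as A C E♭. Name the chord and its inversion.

The pitch classes A, C, Eb arrange in thirds as A–C–Eb: an A diminished triad.
A is the root of A diminished; root in the bass means root position (figured bass 5/3).

A diminished, root position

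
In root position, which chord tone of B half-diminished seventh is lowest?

In root position the root is lowest. For B half-diminished seventh (B–D–F–A) that is B.

B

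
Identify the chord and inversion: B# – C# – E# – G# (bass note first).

C# major seventh, third inversion

The pitch classes B#, C#, E#, G# arrange in thirds as C#–E#–G#–B#: a C# major seventh chord.
B# is the seventh of C# major seventh; seventh in the bass means third inversion (figured bass 4/2).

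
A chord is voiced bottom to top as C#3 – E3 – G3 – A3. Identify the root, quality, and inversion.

A dominant seventh, first inversion

The pitch classes C#, E, G, A arrange in thirds as A–C#–E–G: an A dominant seventh chord.
The lowest note is C#, the third of the chord, so this is first inversion (figured bass 6/5).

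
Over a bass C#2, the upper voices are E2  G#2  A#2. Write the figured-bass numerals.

6/5

The notes C#, E, G#, A# stack in thirds as A#–C#–E–G# — an A# half-diminished seventh chord. The bass C# is the third, so this is first inversion: figured 6/5.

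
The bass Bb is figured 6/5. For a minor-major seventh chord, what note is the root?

The figures 6/5 mean the third of the chord is in the bass. If Bb is the third of a minor-major seventh chord, the root is G (chord tones G–Bb–D–F#).

G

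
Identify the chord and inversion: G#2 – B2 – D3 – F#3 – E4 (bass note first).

E dominant ninth, first inversion

The pitch classes G#, B, D, F#, E arrange in thirds as E–G#–B–D–F#: an E dominant ninth chord.
The lowest note is G#, the third of the chord, so this is first inversion.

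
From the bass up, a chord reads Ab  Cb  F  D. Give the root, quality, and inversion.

D diminished seventh, second inversion

The pitch classes Ab, Cb, F, D arrange in thirds as D–F–Ab–Cb: a D diminished seventh chord.
The lowest note is Ab, the fifth of the chord, so this is second inversion (figured bass 4/3).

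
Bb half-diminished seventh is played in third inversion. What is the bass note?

In third inversion the seventh is lowest. For Bb half-diminished seventh (Bb–Db–Fb–Ab) that is Ab.

Ab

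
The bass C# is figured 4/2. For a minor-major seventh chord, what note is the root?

D

The figures 4/2 mean the seventh of the chord is in the bass. If C# is the seventh of a minor-major seventh chord, the root is D (chord tones D–F–A–C#).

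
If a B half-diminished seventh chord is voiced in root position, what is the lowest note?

B

B half-diminished seventh is B–D–F–A. Root position places the root in the bass: B.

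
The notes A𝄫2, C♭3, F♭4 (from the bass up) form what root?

Abb, Cb, Fb are the tones of an Fb minor triad (Fb–Abb–Cb), making Fb the root.

Fb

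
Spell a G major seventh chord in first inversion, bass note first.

Spelling G major seventh: G–B–D–F#. In first inversion the third is bass, giving B, D, F#, G from the bottom.

B, D, F#, G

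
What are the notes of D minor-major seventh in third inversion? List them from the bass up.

The chord tones are D–F–A–C#. With the seventh (C#) lowest for third inversion: C#, D, F, A.

C#, D, F, A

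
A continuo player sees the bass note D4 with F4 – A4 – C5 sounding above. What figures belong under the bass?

7

The notes D, F, A, C stack in thirds as D–F–A–C — a D minor seventh chord. The bass D is the root, so this is root position: figured 7.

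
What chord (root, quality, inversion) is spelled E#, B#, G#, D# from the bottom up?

E# minor seventh, root position

The pitch classes E#, B#, G#, D# arrange in thirds as E#–G#–B#–D#: an E# minor seventh chord.
E# is the root of E# minor seventh; root in the bass means root position (figured bass 7).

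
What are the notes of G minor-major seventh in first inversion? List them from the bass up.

Bb, D, F#, G

Spelling G minor-major seventh: G–Bb–D–F#. In first inversion the third is bass, giving Bb, D, F#, G from the bottom.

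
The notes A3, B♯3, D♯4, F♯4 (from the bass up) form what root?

B#

The distinct letter names are A, B#, D#, F#. Arranged as a stack of thirds they read B#–D#–F#–A, so B# is the root (a B# diminished seventh chord).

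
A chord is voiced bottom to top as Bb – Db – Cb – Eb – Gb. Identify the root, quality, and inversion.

The pitch classes Bb, Db, Cb, Eb, Gb arrange in thirds as Cb–Eb–Gb–Bb–Db: a Cb major ninth chord.
The lowest note is Bb, the seventh of the chord, so this is third inversion.

Cb major ninth, third inversion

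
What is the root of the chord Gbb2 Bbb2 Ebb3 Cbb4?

Gbb, Bbb, Ebb, Cbb are the tones of a Cbb major seventh chord (Cbb–Ebb–Gbb–Bbb), making Cbb the root.

Cbb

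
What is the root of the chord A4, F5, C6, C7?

The distinct letter names are A, F, C. Arranged as a stack of thirds they read F–A–C, so F is the root (an F major triad).

F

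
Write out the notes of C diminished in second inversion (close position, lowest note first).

C diminished is C–Eb–Gb. Second inversion puts the fifth (Gb) in the bass, with the remaining tones above: Gb, C, Eb.

Gb, C, Eb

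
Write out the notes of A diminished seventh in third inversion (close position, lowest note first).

Gb, A, C, Eb

Spelling A diminished seventh: A–C–Eb–Gb. In third inversion the seventh is bass, giving Gb, A, C, Eb from the bottom.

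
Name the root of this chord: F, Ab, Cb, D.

D

Reordering F, Ab, Cb, D into stacked thirds gives D–F–Ab–Cb; the bottom of that stack, D, is the root.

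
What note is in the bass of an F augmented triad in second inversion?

The fifth of F augmented (F–A–C#) is C#; that is the bass in second inversion.

C#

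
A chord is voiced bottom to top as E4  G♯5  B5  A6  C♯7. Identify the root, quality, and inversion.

A major ninth, second inversion

The pitch classes E, G#, B, A, C# arrange in thirds as A–C#–E–G#–B: an A major ninth chord.
E is the fifth of A major ninth; fifth in the bass means second inversion.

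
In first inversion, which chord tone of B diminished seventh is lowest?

B diminished seventh is B–D–F–Ab. First inversion places the third in the bass: D.

D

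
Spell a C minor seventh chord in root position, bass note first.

C, Eb, G, Bb

C minor seventh is C–Eb–G–Bb. Root position puts the root (C) in the bass, with the remaining tones above: C, Eb, G, Bb.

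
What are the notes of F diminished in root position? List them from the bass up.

F, Ab, Cb

F diminished is F–Ab–Cb. Root position puts the root (F) in the bass, with the remaining tones above: F, Ab, Cb.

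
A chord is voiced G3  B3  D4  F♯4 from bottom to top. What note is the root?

G

Reordering G, B, D, F# into stacked thirds gives G–B–D–F#; the bottom of that stack, G, is the root.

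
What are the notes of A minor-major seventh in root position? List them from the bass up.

A, C, E, G#

A minor-major seventh is A–C–E–G#. Root position puts the root (A) in the bass, with the remaining tones above: A, C, E, G#.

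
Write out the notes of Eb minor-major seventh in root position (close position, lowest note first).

Eb, Gb, Bb, D

Spelling Eb minor-major seventh: Eb–Gb–Bb–D. In root position the root is bass, giving Eb, Gb, Bb, D from the bottom.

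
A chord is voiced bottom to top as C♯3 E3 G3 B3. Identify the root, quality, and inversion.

C# half-diminished seventh, root position

The distinct note names are C#, E, G, B. Stacked in thirds they read C#–E–G–B, which is a half-diminished seventh chord on C#.
The lowest note is C#, the root of the chord, so this is root position (figured bass 7).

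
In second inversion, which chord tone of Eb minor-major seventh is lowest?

Bb

The fifth of Eb minor-major seventh (Eb–Gb–Bb–D) is Bb; that is the bass in second inversion.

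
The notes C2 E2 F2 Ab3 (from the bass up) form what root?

F

C, E, F, Ab are the tones of an F minor-major seventh chord (F–Ab–C–E), making F the root.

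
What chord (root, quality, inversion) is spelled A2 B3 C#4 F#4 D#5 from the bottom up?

B dominant ninth, third inversion

The distinct note names are A, B, C#, F#, D#. Stacked in thirds they read B–D#–F#–A–C#, which is a dominant ninth chord on B.
A is the seventh of B dominant ninth; seventh in the bass means third inversion.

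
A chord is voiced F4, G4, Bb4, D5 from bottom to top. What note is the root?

Reordering F, G, Bb, D into stacked thirds gives G–Bb–D–F; the bottom of that stack, G, is the root.

G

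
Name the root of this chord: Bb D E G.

Reordering Bb, D, E, G into stacked thirds gives E–G–Bb–D; the bottom of that stack, E, is the root.

E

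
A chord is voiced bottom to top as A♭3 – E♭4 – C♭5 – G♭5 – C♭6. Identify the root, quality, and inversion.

Reducing to letter names: Ab, Eb, Cb, Gb. These stack in thirds as Ab–Cb–Eb–Gb — an Ab minor seventh chord.
With the root (Ab) in the bass, the chord is in root position (figured bass 7).

Ab minor seventh, root position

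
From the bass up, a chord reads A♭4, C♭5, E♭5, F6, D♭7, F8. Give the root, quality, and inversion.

Db dominant ninth, second inversion

The distinct note names are Ab, Cb, Eb, F, Db. Stacked in thirds they read Db–F–Ab–Cb–Eb, which is a dominant ninth chord on Db.
The lowest note is Ab, the fifth of the chord, so this is second inversion.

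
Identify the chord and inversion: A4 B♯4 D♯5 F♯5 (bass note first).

B# diminished seventh, third inversion

Reducing to letter names: A, B#, D#, F#. These stack in thirds as B#–D#–F#–A — a B# diminished seventh chord.
The lowest note is A, the seventh of the chord, so this is third inversion (figured bass 4/2).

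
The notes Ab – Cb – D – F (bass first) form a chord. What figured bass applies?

The notes Ab, Cb, D, F stack in thirds as D–F–Ab–Cb — a D diminished seventh chord. The bass Ab is the fifth, so this is second inversion: figured 4/3.

4/3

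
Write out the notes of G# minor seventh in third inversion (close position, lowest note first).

F#, G#, B, D#

G# minor seventh is G#–B–D#–F#. Third inversion puts the seventh (F#) in the bass, with the remaining tones above: F#, G#, B, D#.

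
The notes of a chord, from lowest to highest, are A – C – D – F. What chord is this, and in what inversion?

D minor seventh, second inversion

Reducing to letter names: A, C, D, F. These stack in thirds as D–F–A–C — a D minor seventh chord.
The lowest note is A, the fifth of the chord, so this is second inversion (figured bass 4/3).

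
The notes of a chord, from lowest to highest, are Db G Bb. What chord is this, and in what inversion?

The distinct note names are Db, G, Bb. Stacked in thirds they read G–Bb–Db, which is a diminished triad on G.
Db is the fifth of G diminished; fifth in the bass means second inversion (figured bass 6/4).

G diminished, second inversion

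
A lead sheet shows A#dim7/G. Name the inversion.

third inversion

A#dim7/G means A# diminished seventh with G in the bass. G is the seventh of A# diminished seventh (A#–C#–E–G), so this is third inversion.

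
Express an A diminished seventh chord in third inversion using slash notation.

Third inversion of A diminished seventh has the seventh (Gb) in the bass. As a slash chord: Adim7/Gb.

Adim7/Gb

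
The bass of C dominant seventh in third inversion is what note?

Bb

In third inversion the seventh is lowest. For C dominant seventh (C–E–G–Bb) that is Bb.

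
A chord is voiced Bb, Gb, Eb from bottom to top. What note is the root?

The distinct letter names are Bb, Gb, Eb. Arranged as a stack of thirds they read Eb–Gb–Bb, so Eb is the root (an Eb minor triad).

Eb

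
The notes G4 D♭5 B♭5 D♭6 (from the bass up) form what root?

G

G, Db, Bb are the tones of a G diminished triad (G–Bb–Db), making G the root.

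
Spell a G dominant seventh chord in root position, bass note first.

Spelling G dominant seventh: G–B–D–F. In root position the root is bass, giving G, B, D, F from the bottom.

G, B, D, F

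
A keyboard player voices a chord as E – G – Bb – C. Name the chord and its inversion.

Reducing to letter names: E, G, Bb, C. These stack in thirds as C–E–G–Bb — a C dominant seventh chord.
With the third (E) in the bass, the chord is in first inversion (figured bass 6/5).

C dominant seventh, first inversion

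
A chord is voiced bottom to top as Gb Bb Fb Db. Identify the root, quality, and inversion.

Gb dominant seventh, root position

The pitch classes Gb, Bb, Fb, Db arrange in thirds as Gb–Bb–Db–Fb: a Gb dominant seventh chord.
The lowest note is Gb, the root of the chord, so this is root position (figured bass 7).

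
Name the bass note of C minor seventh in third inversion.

The seventh of C minor seventh (C–Eb–G–Bb) is Bb; that is the bass in third inversion.

Bb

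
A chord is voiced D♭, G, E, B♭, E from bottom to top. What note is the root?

Reordering Db, G, E, Bb into stacked thirds gives E–G–Bb–Db; the bottom of that stack, E, is the root.

E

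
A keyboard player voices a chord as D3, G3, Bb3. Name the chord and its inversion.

The distinct note names are D, G, Bb. Stacked in thirds they read G–Bb–D, which is a minor triad on G.
The lowest note is D, the fifth of the chord, so this is second inversion (figured bass 6/4).

G minor, second inversion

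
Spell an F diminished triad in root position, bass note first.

F diminished is F–Ab–Cb. Root position puts the root (F) in the bass, with the remaining tones above: F, Ab, Cb.

F, Ab, Cb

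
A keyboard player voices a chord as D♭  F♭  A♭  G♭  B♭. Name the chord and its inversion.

Gb dominant ninth, second inversion

The pitch classes Db, Fb, Ab, Gb, Bb arrange in thirds as Gb–Bb–Db–Fb–Ab: a Gb dominant ninth chord.
Db is the fifth of Gb dominant ninth; fifth in the bass means second inversion.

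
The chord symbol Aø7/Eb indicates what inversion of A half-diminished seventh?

second inversion

Aø7/Eb means A half-diminished seventh with Eb in the bass. Eb is the fifth of A half-diminished seventh (A–C–Eb–G), so this is second inversion.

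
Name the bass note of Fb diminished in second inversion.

Cbb

The fifth of Fb diminished (Fb–Abb–Cbb) is Cbb; that is the bass in second inversion.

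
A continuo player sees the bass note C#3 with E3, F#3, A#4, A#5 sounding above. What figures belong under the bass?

The notes C#, E, F#, A# stack in thirds as F#–A#–C#–E — an F# dominant seventh chord. The bass C# is the fifth, so this is second inversion: figured 4/3.

4/3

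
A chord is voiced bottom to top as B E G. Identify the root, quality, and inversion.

Reducing to letter names: B, E, G. These stack in thirds as E–G–B — an E minor triad.
The lowest note is B, the fifth of the chord, so this is second inversion (figured bass 6/4).

E minor, second inversion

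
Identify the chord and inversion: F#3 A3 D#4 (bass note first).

Reducing to letter names: F#, A, D#. These stack in thirds as D#–F#–A — a D# diminished triad.
The lowest note is F#, the third of the chord, so this is first inversion (figured bass 6).

D# diminished, first inversion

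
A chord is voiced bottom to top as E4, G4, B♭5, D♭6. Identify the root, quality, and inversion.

The pitch classes E, G, Bb, Db arrange in thirds as E–G–Bb–Db: an E diminished seventh chord.
With the root (E) in the bass, the chord is in root position (figured bass 7).

E diminished seventh, root position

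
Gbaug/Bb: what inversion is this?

Gbaug/Bb means Gb augmented with Bb in the bass. Bb is the third of Gb augmented (Gb–Bb–D), so this is first inversion.

first inversion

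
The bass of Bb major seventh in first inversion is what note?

D

The third of Bb major seventh (Bb–D–F–A) is D; that is the bass in first inversion.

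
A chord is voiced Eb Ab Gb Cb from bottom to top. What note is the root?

Ab

Reordering Eb, Ab, Gb, Cb into stacked thirds gives Ab–Cb–Eb–Gb; the bottom of that stack, Ab, is the root.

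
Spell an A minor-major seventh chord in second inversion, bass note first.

E, G#, A, C

Spelling A minor-major seventh: A–C–E–G#. In second inversion the fifth is bass, giving E, G#, A, C from the bottom.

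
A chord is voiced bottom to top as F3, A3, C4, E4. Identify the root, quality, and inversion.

The pitch classes F, A, C, E arrange in thirds as F–A–C–E: an F major seventh chord.
The lowest note is F, the root of the chord, so this is root position (figured bass 7).

F major seventh, root position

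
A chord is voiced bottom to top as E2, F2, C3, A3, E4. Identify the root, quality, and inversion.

F major seventh, third inversion

The pitch classes E, F, C, A arrange in thirds as F–A–C–E: an F major seventh chord.
E is the seventh of F major seventh; seventh in the bass means third inversion (figured bass 4/2).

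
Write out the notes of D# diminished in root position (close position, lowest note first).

The chord tones are D#–F#–A. With the root (D#) lowest for root position: D#, F#, A.

D#, F#, A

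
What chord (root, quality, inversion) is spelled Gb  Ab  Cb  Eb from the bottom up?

Ab minor seventh, third inversion

The pitch classes Gb, Ab, Cb, Eb arrange in thirds as Ab–Cb–Eb–Gb: an Ab minor seventh chord.
With the seventh (Gb) in the bass, the chord is in third inversion (figured bass 4/2).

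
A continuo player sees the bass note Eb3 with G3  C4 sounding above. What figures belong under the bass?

6

The notes Eb, G, C stack in thirds as C–Eb–G — a C minor triad. The bass Eb is the third, so this is first inversion: figured 6.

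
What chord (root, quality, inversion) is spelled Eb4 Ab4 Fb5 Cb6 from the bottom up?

Fb major seventh, third inversion

The distinct note names are Eb, Ab, Fb, Cb. Stacked in thirds they read Fb–Ab–Cb–Eb, which is a major seventh chord on Fb.
With the seventh (Eb) in the bass, the chord is in third inversion (figured bass 4/2).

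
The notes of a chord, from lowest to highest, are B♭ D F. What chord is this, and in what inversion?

Bb major, root position

Reducing to letter names: Bb, D, F. These stack in thirds as Bb–D–F — a Bb major triad.
With the root (Bb) in the bass, the chord is in root position (figured bass 5/3).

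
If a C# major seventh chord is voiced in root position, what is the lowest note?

C#

The root of C# major seventh (C#–E#–G#–B#) is C#; that is the bass in root position.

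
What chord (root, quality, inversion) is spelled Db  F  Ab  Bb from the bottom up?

Bb minor seventh, first inversion

The distinct note names are Db, F, Ab, Bb. Stacked in thirds they read Bb–Db–F–Ab, which is a minor seventh chord on Bb.
With the third (Db) in the bass, the chord is in first inversion (figured bass 6/5).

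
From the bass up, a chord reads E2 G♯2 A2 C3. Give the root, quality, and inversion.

A minor-major seventh, second inversion

The distinct note names are E, G#, A, C. Stacked in thirds they read A–C–E–G#, which is a minor-major seventh chord on A.
E is the fifth of A minor-major seventh; fifth in the bass means second inversion (figured bass 4/3).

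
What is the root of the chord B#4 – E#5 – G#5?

B#, E#, G# are the tones of an E# minor triad (E#–G#–B#), making E# the root.

E#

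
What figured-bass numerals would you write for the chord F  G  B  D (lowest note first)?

4/2

The notes F, G, B, D stack in thirds as G–B–D–F — a G dominant seventh chord. The bass F is the seventh, so this is third inversion: figured 4/2.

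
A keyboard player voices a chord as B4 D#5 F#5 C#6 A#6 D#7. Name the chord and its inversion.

The pitch classes B, D#, F#, C#, A# arrange in thirds as B–D#–F#–A#–C#: a B major ninth chord.
With the root (B) in the bass, the chord is in root position.

B major ninth, root position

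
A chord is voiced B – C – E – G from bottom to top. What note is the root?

C

The distinct letter names are B, C, E, G. Arranged as a stack of thirds they read C–E–G–B, so C is the root (a C major seventh chord).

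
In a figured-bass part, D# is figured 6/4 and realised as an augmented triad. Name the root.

The figures 6/4 mean the fifth of the chord is in the bass. If D# is the fifth of an augmented triad, the root is G (chord tones G–B–D#).

G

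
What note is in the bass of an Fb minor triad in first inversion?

Abb

Fb minor is Fb–Abb–Cb. First inversion places the third in the bass: Abb.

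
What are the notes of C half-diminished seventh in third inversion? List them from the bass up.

Spelling C half-diminished seventh: C–Eb–Gb–Bb. In third inversion the seventh is bass, giving Bb, C, Eb, Gb from the bottom.

Bb, C, Eb, Gb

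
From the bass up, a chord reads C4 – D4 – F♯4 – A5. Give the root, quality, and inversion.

D dominant seventh, third inversion

The distinct note names are C, D, F#, A. Stacked in thirds they read D–F#–A–C, which is a dominant seventh chord on D.
With the seventh (C) in the bass, the chord is in third inversion (figured bass 4/2).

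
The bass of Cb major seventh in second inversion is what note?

In second inversion the fifth is lowest. For Cb major seventh (Cb–Eb–Gb–Bb) that is Gb.

Gb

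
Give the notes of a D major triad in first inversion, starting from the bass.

The chord tones are D–F#–A. With the third (F#) lowest for first inversion: F#, A, D.

F#, A, D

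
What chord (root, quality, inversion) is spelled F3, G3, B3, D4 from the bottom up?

G dominant seventh, third inversion

The pitch classes F, G, B, D arrange in thirds as G–B–D–F: a G dominant seventh chord.
F is the seventh of G dominant seventh; seventh in the bass means third inversion (figured bass 4/2).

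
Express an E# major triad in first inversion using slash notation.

First inversion of E# major has the third (G##) in the bass. As a slash chord: E#/G##.

E#/G##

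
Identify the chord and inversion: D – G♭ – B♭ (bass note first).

Gb augmented, second inversion

Reducing to letter names: D, Gb, Bb. These stack in thirds as Gb–Bb–D — a Gb augmented triad.
D is the fifth of Gb augmented; fifth in the bass means second inversion (figured bass 6/4).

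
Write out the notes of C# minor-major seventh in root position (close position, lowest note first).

C# minor-major seventh is C#–E–G#–B#. Root position puts the root (C#) in the bass, with the remaining tones above: C#, E, G#, B#.

C#, E, G#, B#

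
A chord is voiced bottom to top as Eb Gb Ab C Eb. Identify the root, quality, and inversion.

The distinct note names are Eb, Gb, Ab, C. Stacked in thirds they read Ab–C–Eb–Gb, which is a dominant seventh chord on Ab.
Eb is the fifth of Ab dominant seventh; fifth in the bass means second inversion (figured bass 4/3).

Ab dominant seventh, second inversion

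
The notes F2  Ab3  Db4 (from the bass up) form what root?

The distinct letter names are F, Ab, Db. Arranged as a stack of thirds they read Db–F–Ab, so Db is the root (a Db major triad).

Db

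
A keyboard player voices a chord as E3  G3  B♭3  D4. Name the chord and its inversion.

The pitch classes E, G, Bb, D arrange in thirds as E–G–Bb–D: an E half-diminished seventh chord.
E is the root of E half-diminished seventh; root in the bass means root position (figured bass 7).

E half-diminished seventh, root position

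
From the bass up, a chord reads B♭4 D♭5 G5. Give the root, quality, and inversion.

G diminished, first inversion

Reducing to letter names: Bb, Db, G. These stack in thirds as G–Bb–Db — a G diminished triad.
With the third (Bb) in the bass, the chord is in first inversion (figured bass 6).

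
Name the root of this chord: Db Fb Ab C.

Db

Reordering Db, Fb, Ab, C into stacked thirds gives Db–Fb–Ab–C; the bottom of that stack, Db, is the root.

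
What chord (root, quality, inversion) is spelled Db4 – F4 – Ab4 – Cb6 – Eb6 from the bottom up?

The pitch classes Db, F, Ab, Cb, Eb arrange in thirds as Db–F–Ab–Cb–Eb: a Db dominant ninth chord.
With the root (Db) in the bass, the chord is in root position.

Db dominant ninth, root position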